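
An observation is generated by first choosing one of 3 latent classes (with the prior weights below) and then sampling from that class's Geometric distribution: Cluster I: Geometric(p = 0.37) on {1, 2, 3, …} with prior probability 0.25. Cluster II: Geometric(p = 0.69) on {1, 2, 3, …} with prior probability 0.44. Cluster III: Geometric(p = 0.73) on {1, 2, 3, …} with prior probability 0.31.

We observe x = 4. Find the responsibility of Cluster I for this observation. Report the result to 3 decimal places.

Apply Bayes' rule: the posterior for each component is proportional to its prior times its likelihood at x.
Evaluate each component's likelihood at the observed value:
  L_I = 0.0925174
  L_II = 0.0205558
  L_III = 0.0143686
Prior × likelihood for each component:
  π_I·L_I = 0.25 × 0.0925174 = 0.0231293
  π_II·L_II = 0.44 × 0.0205558 = 0.00904455
  π_III·L_III = 0.31 × 0.0143686 = 0.00445426
Evidence: 0.0231293 + 0.00904455 + 0.00445426 = 0.0366282
P(Cluster I | 4) = 0.0231293 / 0.0366282 ≈ 0.631

0.631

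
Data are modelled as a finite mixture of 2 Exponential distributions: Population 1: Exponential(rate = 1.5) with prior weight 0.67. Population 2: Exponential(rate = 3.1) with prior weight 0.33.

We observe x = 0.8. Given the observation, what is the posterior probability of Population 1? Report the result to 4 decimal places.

By Bayes' theorem, P(k | x) = w_k f_k(x) / Σ_j w_j f_j(x).
Component likelihoods at x = 0.8:
  f_1 = 1.5·e^(−1.5·0.8) = 1.5·e^(−1.2000) = 0.451791
  f_2 = 3.1·e^(−3.1·0.8) = 3.1·e^(−2.4800) = 0.259604
Multiply by the mixture weights:
  w_1·f_1 = 0.67 × 0.451791 = 0.3027
  w_2·f_2 = 0.33 × 0.259604 = 0.0856693
Marginal: 0.3027 + 0.0856693 = 0.38837
P(Population 1 | the observation) = 0.3027 / 0.38837 ≈ 0.7794

0.7794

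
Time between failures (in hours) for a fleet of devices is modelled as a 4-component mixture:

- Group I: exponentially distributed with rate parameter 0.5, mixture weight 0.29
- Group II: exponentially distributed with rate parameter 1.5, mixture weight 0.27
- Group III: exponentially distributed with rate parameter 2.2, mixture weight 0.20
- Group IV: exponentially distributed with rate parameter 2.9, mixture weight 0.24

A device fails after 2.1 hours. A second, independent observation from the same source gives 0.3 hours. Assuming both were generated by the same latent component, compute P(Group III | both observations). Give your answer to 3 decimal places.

0.109

By Bayes' theorem, P(k | x) = π_k f_k(x) / Σ_j π_j f_j(x).
Since both observations come from the same component, the likelihood for component k is f_k(x₁)·f_k(x₂).
  f_I = [0.5·e^(−0.5·2.1) = 0.5·e^(−1.0500) = 0.174969] × [0.430354] = 0.0752986
  f_II = [1.5·e^(−1.5·2.1) = 1.5·e^(−3.1500) = 0.0642782] × [0.956442] = 0.0614784
  f_III = [2.2·e^(−2.2·2.1) = 2.2·e^(−4.6200) = 0.0216762] × [1.13707] = 0.0246474
  f_IV = [2.9·e^(−2.9·2.1) = 2.9·e^(−6.0900) = 0.00656969] × [1.21496] = 0.0079819
Prior × likelihood for each component:
  π_I·f_I = 0.29 × 0.0752986 = 0.0218366
  π_II·f_II = 0.27 × 0.0614784 = 0.0165992
  π_III·f_III = 0.20 × 0.0246474 = 0.00492947
  π_IV·f_IV = 0.24 × 0.0079819 = 0.00191566
Denominator: 0.0218366 + 0.0165992 + 0.00492947 + 0.00191566 = 0.0452809
So the posterior for Group III is 0.00492947 / 0.0452809 ≈ 0.109.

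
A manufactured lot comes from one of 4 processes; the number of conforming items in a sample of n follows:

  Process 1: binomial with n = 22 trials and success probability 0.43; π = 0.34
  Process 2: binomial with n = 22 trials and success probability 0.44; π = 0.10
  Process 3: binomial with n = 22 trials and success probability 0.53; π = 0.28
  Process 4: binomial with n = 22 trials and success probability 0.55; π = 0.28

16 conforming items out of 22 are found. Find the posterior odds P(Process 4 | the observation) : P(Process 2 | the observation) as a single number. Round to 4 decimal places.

26.7834

Since P(k|x) ∝ P(Z=k) f_k(x), the posterior odds are P(Z=i) f_i(x) / (P(Z=j) f_j(x)).
Component likelihoods at x = 16 conforming items out of 22:
  L_1 = 0.0034959
  L_2 = 0.00454136
  L_3 = 0.0311757
  L_4 = 0.0434403
0.0121633 / 0.000454136 ≈ 26.7834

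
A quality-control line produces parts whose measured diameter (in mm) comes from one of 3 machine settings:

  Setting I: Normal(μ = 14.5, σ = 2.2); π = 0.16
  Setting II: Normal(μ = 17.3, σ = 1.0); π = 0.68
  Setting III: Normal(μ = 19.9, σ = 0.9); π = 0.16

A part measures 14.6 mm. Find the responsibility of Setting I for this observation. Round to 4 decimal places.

0.8035

The responsibility of component k is π_k f_k(x) divided by Σ_j π_j f_j(x).
Component likelihoods at x = 14.6 mm:
  L_I = 0.18115
  L_II = 0.0104209
  L_III = 1.30682e-08
Multiply by the mixture weights:
  π_I·L_I = 0.16 × 0.18115 = 0.028984
  π_II·L_II = 0.68 × 0.0104209 = 0.00708624
  π_III·L_III = 0.16 × 1.30682e-08 = 2.09091e-09
Marginal: 0.028984 + 0.00708624 + 2.09091e-09 = 0.0360703
So the posterior for Setting I is 0.028984 / 0.0360703 ≈ 0.8035.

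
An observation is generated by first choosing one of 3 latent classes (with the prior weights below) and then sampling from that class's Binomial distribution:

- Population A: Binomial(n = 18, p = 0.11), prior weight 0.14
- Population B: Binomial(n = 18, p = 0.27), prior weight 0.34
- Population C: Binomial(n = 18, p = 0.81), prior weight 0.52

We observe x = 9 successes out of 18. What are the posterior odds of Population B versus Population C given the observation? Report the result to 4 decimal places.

The posterior odds equal the prior odds times the likelihood ratio: (π_i/π_j)·(f_i(x)/f_j(x)).
Component likelihoods at x = 9 successes out of 18:
  f_A = 4.01661e-05
  f_B = 0.021827
  f_C = 0.00235485
Odds = (0.34/0.52) × (0.021827/0.00235485) = 0.653846 × 9.26898 ≈ 6.0605

6.0605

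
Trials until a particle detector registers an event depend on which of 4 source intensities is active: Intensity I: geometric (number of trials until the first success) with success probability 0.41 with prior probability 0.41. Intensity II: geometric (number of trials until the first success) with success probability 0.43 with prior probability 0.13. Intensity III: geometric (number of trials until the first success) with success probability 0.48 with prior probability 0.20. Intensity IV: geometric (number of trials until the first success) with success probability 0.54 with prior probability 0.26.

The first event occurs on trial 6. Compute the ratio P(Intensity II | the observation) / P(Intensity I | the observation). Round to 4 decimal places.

Since P(k|x) ∝ P(Z=k) f_k(x), the posterior odds are P(Z=i) f_i(x) / (P(Z=j) f_j(x)).
Component likelihoods at x = 6:
  L_I = 0.0293119
  L_II = 0.0258728
  L_III = 0.0182498
  L_IV = 0.011122
Odds = (0.13/0.41) × (0.0258728/0.0293119) = 0.317073 × 0.882671 ≈ 0.2799

0.2799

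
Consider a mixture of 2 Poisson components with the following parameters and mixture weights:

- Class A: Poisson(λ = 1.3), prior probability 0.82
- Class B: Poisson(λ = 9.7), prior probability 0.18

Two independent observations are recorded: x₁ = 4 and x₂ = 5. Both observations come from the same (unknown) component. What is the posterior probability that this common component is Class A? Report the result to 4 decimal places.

By Bayes' theorem, P(k | x) = P(Z=k) f_k(x) / Σ_j P(Z=j) f_j(x).
Since both observations come from the same component, the likelihood for component k is f_k(x₁)·f_k(x₂).
  p_A = [e^(−1.3)·1.3^4/4! = 0.0324324] × [0.00843243] = 0.000273484
  p_B = [e^(−9.7)·9.7^4/4! = 0.0226058] × [0.0438552] = 0.00099138
Prior × likelihood for each component:
  P(Z=A)·p_A = 0.82 × 0.000273484 = 0.000224257
  P(Z=B)·p_B = 0.18 × 0.00099138 = 0.000178448
Marginal: 0.000224257 + 0.000178448 = 0.000402705
P(Class A | data) = 0.000224257 / 0.000402705 ≈ 0.5569

0.5569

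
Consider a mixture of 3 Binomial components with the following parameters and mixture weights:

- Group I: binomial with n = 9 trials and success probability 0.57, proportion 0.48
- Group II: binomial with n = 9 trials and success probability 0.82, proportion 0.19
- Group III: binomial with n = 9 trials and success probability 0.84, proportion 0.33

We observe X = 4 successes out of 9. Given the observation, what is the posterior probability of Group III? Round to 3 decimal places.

0.022

P(component k | x) = π_k·f_k(x) / marginal(x), where marginal(x) = Σ_j π_j·f_j(x).
Evaluate each component's likelihood at the observed value:
  p_I = C(9,4)·0.57^4·0.43^5 = 126·0.10556·0.0147008 = 0.195529
  p_II = C(9,4)·0.82^4·0.18^5 = 126·0.452122·0.000188957 = 0.0107644
  p_III = C(9,4)·0.84^4·0.16^5 = 126·0.497871·0.000104858 = 0.00657791
Unnormalised posteriors:
  π_I·p_I = 0.48 × 0.195529 = 0.0938542
  π_II·p_II = 0.19 × 0.0107644 = 0.00204523
  π_III·p_III = 0.33 × 0.00657791 = 0.00217071
Evidence: 0.0938542 + 0.00204523 + 0.00217071 = 0.0980701
So the posterior for Group III is 0.00217071 / 0.0980701 ≈ 0.022.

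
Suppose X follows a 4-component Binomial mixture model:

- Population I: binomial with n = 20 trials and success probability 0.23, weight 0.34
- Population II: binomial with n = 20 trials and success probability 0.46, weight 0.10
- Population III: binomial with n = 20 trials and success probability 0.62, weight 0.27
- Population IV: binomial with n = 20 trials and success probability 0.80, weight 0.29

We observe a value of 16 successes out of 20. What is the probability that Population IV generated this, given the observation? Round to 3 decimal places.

By Bayes' theorem, P(k | x) = π_k f_k(x) / Σ_j π_j f_j(x).
Binomial probabilities:
  L_I = C(20,16)·0.23^16·0.77^4 = 4845·6.13261e-11·0.35153 = 1.04448e-07
  L_II = C(20,16)·0.46^16·0.54^4 = 4845·4.01907e-06·0.0850306 = 0.00165575
  L_III = C(20,16)·0.62^16·0.38^4 = 4845·0.000476724·0.0208514 = 0.048161
  L_IV = C(20,16)·0.80^16·0.20^4 = 4845·0.0281475·0.0016 = 0.218199
Prior × likelihood for each component:
  π_I·L_I = 0.34 × 1.04448e-07 = 3.55125e-08
  π_II·L_II = 0.10 × 0.00165575 = 0.000165575
  π_III·L_III = 0.27 × 0.048161 = 0.0130035
  π_IV·L_IV = 0.29 × 0.218199 = 0.0632778
Marginal: 3.55125e-08 + 0.000165575 + 0.0130035 + 0.0632778 = 0.0764469
Responsibility of Population IV: 0.0632778 / 0.0764469 ≈ 0.828

0.828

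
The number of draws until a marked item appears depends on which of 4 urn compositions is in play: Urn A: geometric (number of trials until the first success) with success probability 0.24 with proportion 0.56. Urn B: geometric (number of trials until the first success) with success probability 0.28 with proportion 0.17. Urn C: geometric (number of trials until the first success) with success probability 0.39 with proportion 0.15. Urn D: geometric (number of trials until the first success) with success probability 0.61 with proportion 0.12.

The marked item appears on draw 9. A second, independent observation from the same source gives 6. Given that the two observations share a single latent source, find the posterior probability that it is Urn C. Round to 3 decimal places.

0.033

The responsibility of component k is π_k f_k(x) divided by Σ_j π_j f_j(x).
Since both observations come from the same component, the likelihood for component k is f_k(x₁)·f_k(x₂).
  f_A = [0.24·(1−0.24)^8 = 0.24·0.111303 = 0.0267128] × [0.0608526] = 0.00162555
  f_B = [0.28·(1−0.28)^8 = 0.28·0.0722204 = 0.0202217] × [0.0541777] = 0.00109557
  f_C = [0.39·(1−0.39)^8 = 0.39·0.0191707 = 0.00747659] × [0.0329393] = 0.000246273
  f_D = [0.61·(1−0.61)^8 = 0.61·0.000535201 = 0.000326473] × [0.00550368] = 1.7968e-06
Unnormalised posteriors:
  π_A·f_A = 0.56 × 0.00162555 = 0.000910306
  π_B·f_B = 0.17 × 0.00109557 = 0.000186246
  π_C·f_C = 0.15 × 0.000246273 = 3.6941e-05
  π_D·f_D = 0.12 × 1.7968e-06 = 2.15616e-07
Denominator: 0.000910306 + 0.000186246 + 3.6941e-05 + 2.15616e-07 = 0.00113371
Responsibility of Urn C: 3.6941e-05 / 0.00113371 ≈ 0.033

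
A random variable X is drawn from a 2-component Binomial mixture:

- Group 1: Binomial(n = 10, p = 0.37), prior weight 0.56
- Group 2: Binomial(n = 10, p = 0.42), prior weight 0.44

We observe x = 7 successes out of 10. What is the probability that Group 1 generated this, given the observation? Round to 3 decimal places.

Apply Bayes' rule: the posterior for each component is proportional to its prior times its likelihood at x.
Component likelihoods at x = 7 successes out of 10:
  L_1 = 0.0284849
  L_2 = 0.0539772
Weight by the priors:
  π_1·L_1 = 0.56 × 0.0284849 = 0.0159516
  π_2·L_2 = 0.44 × 0.0539772 = 0.02375
Denominator: 0.0159516 + 0.02375 = 0.0397015
P(Group 1 | x) = 0.0159516 / 0.0397015 ≈ 0.402

0.402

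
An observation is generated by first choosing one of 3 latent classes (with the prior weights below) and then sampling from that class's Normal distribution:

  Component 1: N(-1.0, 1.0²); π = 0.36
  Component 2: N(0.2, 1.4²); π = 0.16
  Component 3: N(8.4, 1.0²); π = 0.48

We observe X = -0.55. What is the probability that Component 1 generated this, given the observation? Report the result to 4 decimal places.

Posterior ∝ prior × likelihood, so P(k | x) ∝ w_k f_k(x); normalise over all components.
Component likelihoods at x = -0.55:
  p_1 = (1/(1.0·√(2π)))·exp(−(-0.55−-1.0)²/(2·1.0²)) = 0.398942·exp(-0.10125) = 0.360527
  p_2 = (1/(1.4·√(2π)))·exp(−(-0.55−0.2)²/(2·1.4²)) = 0.284959·exp(-0.14349) = 0.246867
  p_3 = (1/(1.0·√(2π)))·exp(−(-0.55−8.4)²/(2·1.0²)) = 0.398942·exp(-40.05125) = 1.61018e-18
Weight by the priors:
  w_1·p_1 = 0.36 × 0.360527 = 0.12979
  w_2·p_2 = 0.16 × 0.246867 = 0.0394987
  w_3·p_3 = 0.48 × 1.61018e-18 = 7.72884e-19
Denominator: 0.12979 + 0.0394987 + 7.72884e-19 = 0.169288
Responsibility of Component 1: 0.12979 / 0.169288 ≈ 0.7667

0.7667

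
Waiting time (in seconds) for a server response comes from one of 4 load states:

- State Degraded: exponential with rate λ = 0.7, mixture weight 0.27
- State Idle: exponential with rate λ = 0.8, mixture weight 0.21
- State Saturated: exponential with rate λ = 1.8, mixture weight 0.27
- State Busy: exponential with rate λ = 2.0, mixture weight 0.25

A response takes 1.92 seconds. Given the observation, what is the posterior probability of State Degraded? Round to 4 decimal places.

0.4419

Apply Bayes' rule: the posterior for each component is proportional to its prior times its likelihood at x.
Exponential densities:
  p_Degraded = 0.18256
  p_Idle = 0.172192
  p_Saturated = 0.0568003
  p_Busy = 0.0429872
Prior × likelihood for each component:
  w_Degraded·p_Degraded = 0.27 × 0.18256 = 0.0492913
  w_Idle·p_Idle = 0.21 × 0.172192 = 0.0361604
  w_Saturated·p_Saturated = 0.27 × 0.0568003 = 0.0153361
  w_Busy·p_Busy = 0.25 × 0.0429872 = 0.0107468
Sum: 0.0492913 + 0.0361604 + 0.0153361 + 0.0107468 = 0.111535
So the posterior for State Degraded is 0.0492913 / 0.111535 ≈ 0.4419.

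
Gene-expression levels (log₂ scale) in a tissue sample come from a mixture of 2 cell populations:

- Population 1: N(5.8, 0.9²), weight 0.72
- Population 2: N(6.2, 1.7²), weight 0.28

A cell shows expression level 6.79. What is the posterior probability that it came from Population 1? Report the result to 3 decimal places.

Posterior ∝ prior × likelihood, so P(k | x) ∝ w_k f_k(x); normalise over all components.
Normal densities:
  L_1 = 0.242058
  L_2 = 0.220956
Multiply by the mixture weights:
  w_1·L_1 = 0.72 × 0.242058 = 0.174282
  w_2·L_2 = 0.28 × 0.220956 = 0.0618677
Normaliser: 0.174282 + 0.0618677 = 0.236149
Responsibility of Population 1: 0.174282 / 0.236149 ≈ 0.738

0.738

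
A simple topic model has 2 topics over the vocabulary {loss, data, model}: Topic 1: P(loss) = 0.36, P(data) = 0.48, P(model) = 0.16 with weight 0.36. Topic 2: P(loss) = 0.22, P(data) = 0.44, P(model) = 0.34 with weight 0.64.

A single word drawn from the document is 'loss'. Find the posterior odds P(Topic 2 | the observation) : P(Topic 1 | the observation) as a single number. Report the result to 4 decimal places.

The posterior odds equal the prior odds times the likelihood ratio: (w_i/w_j)·(f_i(x)/f_j(x)).
Evaluate each component's likelihood at the observed value:
  f_1 = P(loss | comp) = 0.36
  f_2 = P(loss | comp) = 0.22
Posterior odds = (w_2·f_2) / (w_1·f_1) = (0.64·0.22) / (0.36·0.36) = 0.1408 / 0.1296 ≈ 1.0864

1.0864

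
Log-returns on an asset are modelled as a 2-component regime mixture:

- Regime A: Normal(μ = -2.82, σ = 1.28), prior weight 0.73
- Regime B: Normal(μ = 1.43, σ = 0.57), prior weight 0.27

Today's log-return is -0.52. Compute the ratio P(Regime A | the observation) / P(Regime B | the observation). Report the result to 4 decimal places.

Only the two components matter; the odds are (P(Z=i) f_i(x)) / (P(Z=j) f_j(x)).
Normal densities:
  p_A = 0.0620274
  p_B = 0.00201201
0.04528 / 0.000543243 ≈ 83.3513

83.3513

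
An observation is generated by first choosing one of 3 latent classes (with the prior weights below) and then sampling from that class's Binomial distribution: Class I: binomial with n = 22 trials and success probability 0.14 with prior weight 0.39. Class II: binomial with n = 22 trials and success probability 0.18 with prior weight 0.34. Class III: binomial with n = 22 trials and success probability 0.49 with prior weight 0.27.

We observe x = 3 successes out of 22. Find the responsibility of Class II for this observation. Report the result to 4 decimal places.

P(component k | x) = π_k·f_k(x) / marginal(x), where marginal(x) = Σ_j π_j·f_j(x).
Component likelihoods at x = 3 successes out of 22:
  p_I = C(22,3)·0.14^3·0.86^19 = 1540·0.002744·0.056947 = 0.240644
  p_II = C(22,3)·0.18^3·0.82^19 = 1540·0.005832·0.023039 = 0.20692
  p_III = C(22,3)·0.49^3·0.51^19 = 1540·0.117649·2.77865e-06 = 0.000503434
Unnormalised posteriors:
  π_I·p_I = 0.39 × 0.240644 = 0.0938512
  π_II·p_II = 0.34 × 0.20692 = 0.0703526
  π_III·p_III = 0.27 × 0.000503434 = 0.000135927
Marginal: 0.0938512 + 0.0703526 + 0.000135927 = 0.16434
Responsibility of Class II: 0.0703526 / 0.16434 ≈ 0.4281

0.4281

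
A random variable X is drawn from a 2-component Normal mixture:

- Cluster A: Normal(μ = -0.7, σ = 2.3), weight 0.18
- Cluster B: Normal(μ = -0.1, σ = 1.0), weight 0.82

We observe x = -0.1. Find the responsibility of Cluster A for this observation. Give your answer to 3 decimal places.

Posterior ∝ prior × likelihood, so P(k | x) ∝ w_k f_k(x); normalise over all components.
Normal densities:
  L_A = (1/(2.3·√(2π)))·exp(−(-0.1−-0.7)²/(2·2.3²)) = 0.173453·exp(-0.03403) = 0.16765
  L_B = (1/(1.0·√(2π)))·exp(−(-0.1−-0.1)²/(2·1.0²)) = 0.398942·exp(-0.00000) = 0.398942
Multiply by the mixture weights:
  w_A·L_A = 0.18 × 0.16765 = 0.0301771
  w_B·L_B = 0.82 × 0.398942 = 0.327133
Marginal: 0.0301771 + 0.327133 = 0.35731
P(Cluster A | x) ≈ 0.084

0.084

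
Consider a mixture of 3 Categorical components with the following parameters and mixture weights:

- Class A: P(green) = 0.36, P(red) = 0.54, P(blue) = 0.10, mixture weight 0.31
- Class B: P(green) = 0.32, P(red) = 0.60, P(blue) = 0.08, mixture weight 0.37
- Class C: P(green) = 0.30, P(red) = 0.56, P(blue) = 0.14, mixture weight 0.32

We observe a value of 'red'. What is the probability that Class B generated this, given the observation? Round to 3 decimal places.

Posterior ∝ prior × likelihood, so P(k | x) ∝ π_k f_k(x); normalise over all components.
Evaluate each component's likelihood at the observed value:
  f_A = P(red | comp) = 0.54
  f_B = P(red | comp) = 0.60
  f_C = P(red | comp) = 0.56
Weight by the priors:
  π_A·f_A = 0.31 × 0.54 = 0.1674
  π_B·f_B = 0.37 × 0.6 = 0.222
  π_C·f_C = 0.32 × 0.56 = 0.1792
Marginal: 0.1674 + 0.222 + 0.1792 = 0.5686
So the posterior for Class B is 0.222 / 0.5686 ≈ 0.390.

0.390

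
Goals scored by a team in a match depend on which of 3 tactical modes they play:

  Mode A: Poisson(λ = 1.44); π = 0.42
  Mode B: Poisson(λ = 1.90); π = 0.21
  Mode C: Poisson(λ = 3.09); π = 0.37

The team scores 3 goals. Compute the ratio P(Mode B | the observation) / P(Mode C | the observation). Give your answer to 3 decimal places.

0.434

The posterior odds equal the prior odds times the likelihood ratio: (w_i/w_j)·(f_i(x)/f_j(x)).
Evaluate each component's likelihood at the observed value:
  p_A = e^(−1.44)·1.44^3/3! = 0.11791
  p_B = e^(−1.90)·1.90^3/3! = 0.170982
  p_C = e^(−3.09)·3.09^3/3! = 0.223745
Odds = (0.21/0.37) × (0.170982/0.223745) = 0.567568 × 0.76418 ≈ 0.434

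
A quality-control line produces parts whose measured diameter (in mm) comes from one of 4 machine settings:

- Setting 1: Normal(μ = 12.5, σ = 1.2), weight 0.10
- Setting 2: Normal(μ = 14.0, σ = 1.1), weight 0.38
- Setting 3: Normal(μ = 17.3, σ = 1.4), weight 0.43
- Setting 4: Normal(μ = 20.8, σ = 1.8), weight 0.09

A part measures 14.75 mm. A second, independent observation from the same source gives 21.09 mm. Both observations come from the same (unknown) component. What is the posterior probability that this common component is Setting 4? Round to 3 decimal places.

Apply Bayes' rule: the posterior for each component is proportional to its prior times its likelihood at x.
Since both observations come from the same component, the likelihood for component k is f_k(x₁)·f_k(x₂).
  p_1 = [0.0573219] × [2.48157e-12] = 1.42249e-13
  p_2 = [0.287456] × [3.45444e-10] = 9.92998e-11
  p_3 = [0.0542468] × [0.00730116] = 0.000396064
  p_4 = [0.000780747] × [0.218777] = 0.000170809
Weight by the priors:
  π_1·p_1 = 0.10 × 1.42249e-13 = 1.42249e-14
  π_2·p_2 = 0.38 × 9.92998e-11 = 3.77339e-11
  π_3·p_3 = 0.43 × 0.000396064 = 0.000170308
  π_4·p_4 = 0.09 × 0.000170809 = 1.53728e-05
Marginal: 1.42249e-14 + 3.77339e-11 + 0.000170308 + 1.53728e-05 = 0.000185681
So the posterior for Setting 4 is 1.53728e-05 / 0.000185681 ≈ 0.083.

0.083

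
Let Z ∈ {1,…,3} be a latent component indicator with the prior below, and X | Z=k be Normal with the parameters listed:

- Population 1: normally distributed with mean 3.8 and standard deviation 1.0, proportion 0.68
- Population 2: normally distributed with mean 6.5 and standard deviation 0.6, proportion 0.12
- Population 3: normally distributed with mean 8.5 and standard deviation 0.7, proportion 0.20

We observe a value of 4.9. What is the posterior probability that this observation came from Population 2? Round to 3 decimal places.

0.015

Posterior ∝ prior × likelihood, so P(k | x) ∝ w_k f_k(x); normalise over all components.
Evaluate each component's likelihood at the observed value:
  f_1 = (1/(1.0·√(2π)))·exp(−(4.9−3.8)²/(2·1.0²)) = 0.398942·exp(-0.60500) = 0.217852
  f_2 = (1/(0.6·√(2π)))·exp(−(4.9−6.5)²/(2·0.6²)) = 0.664904·exp(-3.55556) = 0.0189933
  f_3 = (1/(0.7·√(2π)))·exp(−(4.9−8.5)²/(2·0.7²)) = 0.569918·exp(-13.22449) = 1.02917e-06
Prior × likelihood for each component:
  w_1·f_1 = 0.68 × 0.217852 = 0.148139
  w_2·f_2 = 0.12 × 0.0189933 = 0.0022792
  w_3·f_3 = 0.20 × 1.02917e-06 = 2.05835e-07
Evidence: 0.148139 + 0.0022792 + 2.05835e-07 = 0.150419
P(Population 2 | x) = 0.0022792 / 0.150419 ≈ 0.015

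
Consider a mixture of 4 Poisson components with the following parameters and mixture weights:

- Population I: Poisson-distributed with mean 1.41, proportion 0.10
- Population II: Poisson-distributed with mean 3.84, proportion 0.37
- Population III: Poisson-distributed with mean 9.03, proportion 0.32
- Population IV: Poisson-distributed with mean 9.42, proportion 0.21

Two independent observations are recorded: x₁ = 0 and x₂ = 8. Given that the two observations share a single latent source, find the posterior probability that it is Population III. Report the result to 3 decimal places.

0.024

P(component k | x) = w_k·f_k(x) / marginal(x), where marginal(x) = Σ_j w_j·f_j(x).
Since both observations come from the same component, the likelihood for component k is f_k(x₁)·f_k(x₂).
  L_I = [e^(−1.41)·1.41^0/0! = 0.244143] × [9.4597e-05] = 2.30952e-05
  L_II = [e^(−3.84)·3.84^0/0! = 0.0214936] × [0.0252022] = 0.000541686
  L_III = [e^(−9.03)·9.03^0/0! = 0.000119762] × [0.131311] = 1.57262e-05
  L_IV = [e^(−9.42)·9.42^0/0! = 8.1086e-05] × [0.12469] = 1.01106e-05
Unnormalised posteriors:
  w_I·L_I = 0.10 × 2.30952e-05 = 2.30952e-06
  w_II·L_II = 0.37 × 0.000541686 = 0.000200424
  w_III·L_III = 0.32 × 1.57262e-05 = 5.03238e-06
  w_IV·L_IV = 0.21 × 1.01106e-05 = 2.12323e-06
Sum: 2.30952e-06 + 0.000200424 + 5.03238e-06 + 2.12323e-06 = 0.000209889
Responsibility of Population III: 5.03238e-06 / 0.000209889 ≈ 0.024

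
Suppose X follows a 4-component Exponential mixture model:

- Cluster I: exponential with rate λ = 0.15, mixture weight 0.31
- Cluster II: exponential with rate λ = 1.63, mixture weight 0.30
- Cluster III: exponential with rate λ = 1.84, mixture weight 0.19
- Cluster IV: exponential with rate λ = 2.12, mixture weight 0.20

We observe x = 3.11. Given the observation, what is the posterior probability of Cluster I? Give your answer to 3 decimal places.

0.859

The responsibility of component k is P(Z=k) f_k(x) divided by Σ_j P(Z=j) f_j(x).
Evaluate each component's likelihood at the observed value:
  p_I = 0.15·e^(−0.15·3.11) = 0.15·e^(−0.4665) = 0.094079
  p_II = 1.63·e^(−1.63·3.11) = 1.63·e^(−5.0693) = 0.0102475
  p_III = 1.84·e^(−1.84·3.11) = 1.84·e^(−5.7224) = 0.0060202
  p_IV = 2.12·e^(−2.12·3.11) = 2.12·e^(−6.5932) = 0.00290366
Multiply by the mixture weights:
  P(Z=I)·p_I = 0.31 × 0.094079 = 0.0291645
  P(Z=II)·p_II = 0.30 × 0.0102475 = 0.00307425
  P(Z=III)·p_III = 0.19 × 0.0060202 = 0.00114384
  P(Z=IV)·p_IV = 0.20 × 0.00290366 = 0.000580732
Normaliser: 0.0291645 + 0.00307425 + 0.00114384 + 0.000580732 = 0.0339633
P(Cluster I | x) ≈ 0.859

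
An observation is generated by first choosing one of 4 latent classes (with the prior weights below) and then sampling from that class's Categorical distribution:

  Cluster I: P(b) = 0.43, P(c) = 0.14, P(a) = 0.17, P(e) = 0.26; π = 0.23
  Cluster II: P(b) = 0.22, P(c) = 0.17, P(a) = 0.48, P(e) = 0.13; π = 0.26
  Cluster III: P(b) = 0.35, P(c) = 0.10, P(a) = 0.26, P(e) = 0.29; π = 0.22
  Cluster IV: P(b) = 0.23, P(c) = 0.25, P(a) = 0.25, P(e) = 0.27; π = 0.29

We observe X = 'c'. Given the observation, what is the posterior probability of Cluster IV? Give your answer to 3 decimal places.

0.424

By Bayes' theorem, P(k | x) = w_k f_k(x) / Σ_j w_j f_j(x).
Categorical probabilities:
  p_I = P(c | comp) = 0.14
  p_II = P(c | comp) = 0.17
  p_III = P(c | comp) = 0.10
  p_IV = P(c | comp) = 0.25
Prior × likelihood for each component:
  w_I·p_I = 0.23 × 0.14 = 0.0322
  w_II·p_II = 0.26 × 0.17 = 0.0442
  w_III·p_III = 0.22 × 0.1 = 0.022
  w_IV·p_IV = 0.29 × 0.25 = 0.0725
Normaliser: 0.0322 + 0.0442 + 0.022 + 0.0725 = 0.1709
P(Cluster IV | data) ≈ 0.424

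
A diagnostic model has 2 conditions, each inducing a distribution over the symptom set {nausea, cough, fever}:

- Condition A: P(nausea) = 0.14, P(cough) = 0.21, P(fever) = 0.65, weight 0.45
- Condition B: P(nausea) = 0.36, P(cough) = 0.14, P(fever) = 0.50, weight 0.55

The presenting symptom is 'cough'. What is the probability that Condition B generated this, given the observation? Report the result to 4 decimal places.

The responsibility of component k is P(Z=k) f_k(x) divided by Σ_j P(Z=j) f_j(x).
Categorical probabilities:
  L_A = 0.21
  L_B = 0.14
Weight by the priors:
  P(Z=A)·L_A = 0.45 × 0.21 = 0.0945
  P(Z=B)·L_B = 0.55 × 0.14 = 0.077
Normaliser: 0.0945 + 0.077 = 0.1715
P(Condition B | the observation) ≈ 0.4490

0.4490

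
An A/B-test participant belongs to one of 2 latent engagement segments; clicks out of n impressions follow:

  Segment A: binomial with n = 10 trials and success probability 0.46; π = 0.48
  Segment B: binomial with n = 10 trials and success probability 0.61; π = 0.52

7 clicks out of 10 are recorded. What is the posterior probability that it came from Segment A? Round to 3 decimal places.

Apply Bayes' rule: the posterior for each component is proportional to its prior times its likelihood at x.
Component likelihoods at x = 7 clicks out of 10:
  L_A = 0.0823507
  L_B = 0.223709
Multiply by the mixture weights:
  P(Z=A)·L_A = 0.48 × 0.0823507 = 0.0395283
  P(Z=B)·L_B = 0.52 × 0.223709 = 0.116329
Denominator: 0.0395283 + 0.116329 = 0.155857
Responsibility of Segment A: 0.0395283 / 0.155857 ≈ 0.254

0.254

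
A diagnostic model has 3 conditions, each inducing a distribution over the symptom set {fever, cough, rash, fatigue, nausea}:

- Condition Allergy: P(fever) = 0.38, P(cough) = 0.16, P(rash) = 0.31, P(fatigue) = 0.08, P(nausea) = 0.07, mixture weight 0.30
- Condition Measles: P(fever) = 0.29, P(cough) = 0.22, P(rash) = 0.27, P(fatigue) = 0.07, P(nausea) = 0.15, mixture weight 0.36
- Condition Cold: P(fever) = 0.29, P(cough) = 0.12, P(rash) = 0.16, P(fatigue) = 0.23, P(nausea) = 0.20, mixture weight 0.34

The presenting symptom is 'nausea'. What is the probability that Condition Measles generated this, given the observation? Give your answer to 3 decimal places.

Posterior ∝ prior × likelihood, so P(k | x) ∝ w_k f_k(x); normalise over all components.
Evaluate each component's likelihood at the observed value:
  p_Allergy = P(nausea | comp) = 0.07
  p_Measles = P(nausea | comp) = 0.15
  p_Cold = P(nausea | comp) = 0.20
Multiply by the mixture weights:
  w_Allergy·p_Allergy = 0.30 × 0.07 = 0.021
  w_Measles·p_Measles = 0.36 × 0.15 = 0.054
  w_Cold·p_Cold = 0.34 × 0.2 = 0.068
Normaliser: 0.021 + 0.054 + 0.068 = 0.143
So the posterior for Condition Measles is 0.054 / 0.143 ≈ 0.378.

0.378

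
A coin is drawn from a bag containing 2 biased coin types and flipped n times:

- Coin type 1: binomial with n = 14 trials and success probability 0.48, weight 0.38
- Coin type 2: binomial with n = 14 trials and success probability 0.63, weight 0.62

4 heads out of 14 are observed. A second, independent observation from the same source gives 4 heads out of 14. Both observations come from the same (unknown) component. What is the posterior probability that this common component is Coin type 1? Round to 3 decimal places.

0.984

By Bayes' theorem, P(k | x) = w_k f_k(x) / Σ_j w_j f_j(x).
Since both observations come from the same component, the likelihood for component k is f_k(x₁)·f_k(x₂).
  L_1 = [C(14,4)·0.48^4·0.52^10 = 1001·0.0530842·0.00144555 = 0.0768126] × [0.0768126] = 0.00590018
  L_2 = [C(14,4)·0.63^4·0.37^10 = 1001·0.15753·4.80858e-05 = 0.00758252] × [0.00758252] = 5.74946e-05
Weight by the priors:
  w_1·L_1 = 0.38 × 0.00590018 = 0.00224207
  w_2·L_2 = 0.62 × 5.74946e-05 = 3.56466e-05
Denominator: 0.00224207 + 3.56466e-05 = 0.00227771
Responsibility of Coin type 1: 0.00224207 / 0.00227771 ≈ 0.984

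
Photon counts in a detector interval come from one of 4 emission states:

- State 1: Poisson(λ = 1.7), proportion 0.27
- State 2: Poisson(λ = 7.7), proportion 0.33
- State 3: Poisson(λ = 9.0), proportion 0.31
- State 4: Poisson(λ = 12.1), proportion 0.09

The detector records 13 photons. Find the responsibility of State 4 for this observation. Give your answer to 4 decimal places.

0.2883

The responsibility of component k is w_k f_k(x) divided by Σ_j w_j f_j(x).
Component likelihoods at x = 13 photons:
  p_1 = 2.90573e-08
  p_2 = 0.0243238
  p_3 = 0.0503758
  p_4 = 0.106406
Unnormalised posteriors:
  w_1·p_1 = 0.27 × 2.90573e-08 = 7.84547e-09
  w_2·p_2 = 0.33 × 0.0243238 = 0.00802686
  w_3·p_3 = 0.31 × 0.0503758 = 0.0156165
  w_4·p_4 = 0.09 × 0.106406 = 0.00957654
Denominator: 7.84547e-09 + 0.00802686 + 0.0156165 + 0.00957654 = 0.0332199
Responsibility of State 4: 0.00957654 / 0.0332199 ≈ 0.2883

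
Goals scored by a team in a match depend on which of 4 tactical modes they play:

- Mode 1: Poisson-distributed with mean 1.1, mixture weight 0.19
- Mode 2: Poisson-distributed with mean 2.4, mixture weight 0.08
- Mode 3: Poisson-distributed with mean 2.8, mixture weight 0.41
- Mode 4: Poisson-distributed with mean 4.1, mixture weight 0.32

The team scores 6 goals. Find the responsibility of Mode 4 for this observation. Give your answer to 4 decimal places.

P(component k | x) = P(Z=k)·f_k(x) / marginal(x), where marginal(x) = Σ_j P(Z=j)·f_j(x).
Poisson probabilities:
  f_1 = e^(−1.1)·1.1^6/6! = 0.00081903
  f_2 = e^(−2.4)·2.4^6/6! = 0.0240784
  f_3 = e^(−2.8)·2.8^6/6! = 0.0406997
  f_4 = e^(−4.1)·4.1^6/6! = 0.109336
Multiply by the mixture weights:
  P(Z=1)·f_1 = 0.19 × 0.00081903 = 0.000155616
  P(Z=2)·f_2 = 0.08 × 0.0240784 = 0.00192627
  P(Z=3)·f_3 = 0.41 × 0.0406997 = 0.0166869
  P(Z=4)·f_4 = 0.32 × 0.109336 = 0.0349875
Evidence: 0.000155616 + 0.00192627 + 0.0166869 + 0.0349875 = 0.0537563
P(Mode 4 | data) ≈ 0.6509

0.6509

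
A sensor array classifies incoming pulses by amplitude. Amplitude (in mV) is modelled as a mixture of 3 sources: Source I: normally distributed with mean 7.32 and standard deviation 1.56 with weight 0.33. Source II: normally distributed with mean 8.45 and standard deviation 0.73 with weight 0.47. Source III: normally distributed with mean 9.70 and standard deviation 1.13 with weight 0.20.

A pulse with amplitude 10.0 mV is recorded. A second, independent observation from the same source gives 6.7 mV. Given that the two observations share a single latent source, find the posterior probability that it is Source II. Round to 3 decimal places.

By Bayes' theorem, P(k | x) = P(Z=k) f_k(x) / Σ_j P(Z=j) f_j(x).
Since both observations come from the same component, the likelihood for component k is f_k(x₁)·f_k(x₂).
  p_I = [0.0584667] × [0.236312] = 0.0138164
  p_II = [0.0573603] × [0.0308797] = 0.00177127
  p_III = [0.340821] × [0.0104066] = 0.00354678
Multiply by the mixture weights:
  P(Z=I)·p_I = 0.33 × 0.0138164 = 0.00455941
  P(Z=II)·p_II = 0.47 × 0.00177127 = 0.000832496
  P(Z=III)·p_III = 0.20 × 0.00354678 = 0.000709357
Normaliser: 0.00455941 + 0.000832496 + 0.000709357 = 0.00610126
Responsibility of Source II: 0.000832496 / 0.00610126 ≈ 0.136

0.136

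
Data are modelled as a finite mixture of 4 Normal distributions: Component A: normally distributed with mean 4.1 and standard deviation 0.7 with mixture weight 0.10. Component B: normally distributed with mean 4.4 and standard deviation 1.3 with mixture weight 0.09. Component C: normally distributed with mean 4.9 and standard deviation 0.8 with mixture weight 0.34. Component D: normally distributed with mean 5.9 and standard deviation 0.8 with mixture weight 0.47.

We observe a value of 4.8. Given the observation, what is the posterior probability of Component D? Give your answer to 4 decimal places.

The responsibility of component k is w_k f_k(x) divided by Σ_j w_j f_j(x).
Evaluate each component's likelihood at the observed value:
  L_A = (1/(0.7·√(2π)))·exp(−(4.8−4.1)²/(2·0.7²)) = 0.569918·exp(-0.50000) = 0.345672
  L_B = (1/(1.3·√(2π)))·exp(−(4.8−4.4)²/(2·1.3²)) = 0.306879·exp(-0.04734) = 0.29269
  L_C = (1/(0.8·√(2π)))·exp(−(4.8−4.9)²/(2·0.8²)) = 0.498678·exp(-0.00781) = 0.494797
  L_D = (1/(0.8·√(2π)))·exp(−(4.8−5.9)²/(2·0.8²)) = 0.498678·exp(-0.94531) = 0.193765
Multiply by the mixture weights:
  w_A·L_A = 0.10 × 0.345672 = 0.0345672
  w_B·L_B = 0.09 × 0.29269 = 0.0263421
  w_C·L_C = 0.34 × 0.494797 = 0.168231
  w_D·L_D = 0.47 × 0.193765 = 0.0910697
Normaliser: 0.0345672 + 0.0263421 + 0.168231 + 0.0910697 = 0.32021
So the posterior for Component D is 0.0910697 / 0.32021 ≈ 0.2844.

0.2844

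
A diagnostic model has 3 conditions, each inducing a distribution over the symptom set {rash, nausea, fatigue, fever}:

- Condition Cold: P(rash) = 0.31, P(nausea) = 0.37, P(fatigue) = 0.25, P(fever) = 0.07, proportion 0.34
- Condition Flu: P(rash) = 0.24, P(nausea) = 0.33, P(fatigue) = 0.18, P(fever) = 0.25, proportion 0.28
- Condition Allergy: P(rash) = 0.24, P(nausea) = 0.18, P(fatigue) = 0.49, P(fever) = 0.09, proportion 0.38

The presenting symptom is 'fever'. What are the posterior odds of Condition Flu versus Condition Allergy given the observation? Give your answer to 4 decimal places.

Posterior odds = (π_i f_i(x)) / (π_j f_j(x)); the normalising sum cancels.
Categorical probabilities:
  L_Cold = P(fever | comp) = 0.07
  L_Flu = P(fever | comp) = 0.25
  L_Allergy = P(fever | comp) = 0.09
Odds = (0.28/0.38) × (0.25/0.09) = 0.736842 × 2.77778 ≈ 2.0468

2.0468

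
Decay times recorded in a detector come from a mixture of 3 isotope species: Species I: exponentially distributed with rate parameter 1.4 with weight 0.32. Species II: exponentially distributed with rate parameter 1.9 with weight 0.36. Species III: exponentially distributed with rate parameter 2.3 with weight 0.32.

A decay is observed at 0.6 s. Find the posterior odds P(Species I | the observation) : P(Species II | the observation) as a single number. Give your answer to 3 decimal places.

0.884

Since P(k|x) ∝ P(Z=k) f_k(x), the posterior odds are P(Z=i) f_i(x) / (P(Z=j) f_j(x)).
Evaluate each component's likelihood at the observed value:
  L_I = 0.604395
  L_II = 0.607656
  L_III = 0.578631
Odds = (0.32/0.36) × (0.604395/0.607656) = 0.888889 × 0.994633 ≈ 0.884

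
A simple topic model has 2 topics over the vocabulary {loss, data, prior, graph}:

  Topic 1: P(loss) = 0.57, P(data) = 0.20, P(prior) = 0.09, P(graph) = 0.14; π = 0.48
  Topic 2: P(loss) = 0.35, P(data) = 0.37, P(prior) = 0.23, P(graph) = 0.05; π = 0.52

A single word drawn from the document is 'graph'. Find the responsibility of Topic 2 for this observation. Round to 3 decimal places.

The responsibility of component k is π_k f_k(x) divided by Σ_j π_j f_j(x).
Component likelihoods at x = 'graph':
  f_1 = 0.14
  f_2 = 0.05
Weight by the priors:
  π_1·f_1 = 0.48 × 0.14 = 0.0672
  π_2·f_2 = 0.52 × 0.05 = 0.026
Evidence: 0.0672 + 0.026 = 0.0932
P(Topic 2 | data) = 0.026 / 0.0932 ≈ 0.279

0.279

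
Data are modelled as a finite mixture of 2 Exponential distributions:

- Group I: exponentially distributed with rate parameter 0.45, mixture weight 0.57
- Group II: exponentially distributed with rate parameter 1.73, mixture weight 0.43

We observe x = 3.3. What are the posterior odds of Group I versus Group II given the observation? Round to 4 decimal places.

Since P(k|x) ∝ w_k f_k(x), the posterior odds are w_i f_i(x) / (w_j f_j(x)).
Component likelihoods at x = 3.3:
  L_I = 0.101926
  L_II = 0.00573666
Odds = (0.57/0.43) × (0.101926/0.00573666) = 1.32558 × 17.7675 ≈ 23.5523

23.5523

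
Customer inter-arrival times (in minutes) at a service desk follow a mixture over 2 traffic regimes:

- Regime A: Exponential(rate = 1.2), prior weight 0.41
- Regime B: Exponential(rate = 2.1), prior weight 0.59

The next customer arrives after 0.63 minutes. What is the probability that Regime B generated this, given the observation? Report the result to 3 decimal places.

0.588

Apply Bayes' rule: the posterior for each component is proportional to its prior times its likelihood at x.
Evaluate each component's likelihood at the observed value:
  f_A = 1.2·e^(−1.2·0.63) = 1.2·e^(−0.7560) = 0.563449
  f_B = 2.1·e^(−2.1·0.63) = 2.1·e^(−1.3230) = 0.559304
Multiply by the mixture weights:
  π_A·f_A = 0.41 × 0.563449 = 0.231014
  π_B·f_B = 0.59 × 0.559304 = 0.329989
Normaliser: 0.231014 + 0.329989 = 0.561003
So the posterior for Regime B is 0.329989 / 0.561003 ≈ 0.588.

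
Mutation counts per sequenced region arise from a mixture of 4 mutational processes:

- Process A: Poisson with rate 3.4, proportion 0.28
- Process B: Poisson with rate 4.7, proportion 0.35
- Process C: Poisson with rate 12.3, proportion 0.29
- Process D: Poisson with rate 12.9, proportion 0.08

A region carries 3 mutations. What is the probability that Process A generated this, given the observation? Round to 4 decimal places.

0.5242

By Bayes' theorem, P(k | x) = π_k f_k(x) / Σ_j π_j f_j(x).
Poisson probabilities:
  f_A = 0.218617
  f_B = 0.157383
  f_C = 0.0014117
  f_D = 0.000893756
Unnormalised posteriors:
  π_A·f_A = 0.28 × 0.218617 = 0.0612128
  π_B·f_B = 0.35 × 0.157383 = 0.0550841
  π_C·f_C = 0.29 × 0.0014117 = 0.000409393
  π_D·f_D = 0.08 × 0.000893756 = 7.15005e-05
Denominator: 0.0612128 + 0.0550841 + 0.000409393 + 7.15005e-05 = 0.116778
P(Process A | the observation) = 0.0612128 / 0.116778 ≈ 0.5242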